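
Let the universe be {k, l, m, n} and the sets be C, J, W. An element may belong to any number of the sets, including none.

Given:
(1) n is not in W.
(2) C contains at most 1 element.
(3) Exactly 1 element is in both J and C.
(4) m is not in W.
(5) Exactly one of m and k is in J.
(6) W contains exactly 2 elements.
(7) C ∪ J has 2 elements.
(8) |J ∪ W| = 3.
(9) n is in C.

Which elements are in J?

J = {k, n}

From (1): n ∉ W.
From (4): m ∉ W.
From (9): n ∈ C.
(2): C already has 1, so the rest are out.
(6): only 2 candidates remain for W, so all are in.
Suppose k ∉ J: no assignment then satisfies all the clues, so k ∈ J.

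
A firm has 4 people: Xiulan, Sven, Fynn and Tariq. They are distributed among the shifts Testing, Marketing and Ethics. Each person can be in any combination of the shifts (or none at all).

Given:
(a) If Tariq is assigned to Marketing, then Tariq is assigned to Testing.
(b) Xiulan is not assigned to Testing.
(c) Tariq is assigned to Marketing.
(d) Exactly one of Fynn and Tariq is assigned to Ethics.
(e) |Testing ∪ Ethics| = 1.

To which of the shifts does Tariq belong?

Tariq: Ethics, Marketing, Testing

From (b): Xiulan ∉ Testing.
From (c): Tariq ∈ Marketing.
(a): Tariq ∈ Testing.
Suppose Tariq ∉ Ethics: no assignment then satisfies all the clues, so Tariq ∈ Ethics.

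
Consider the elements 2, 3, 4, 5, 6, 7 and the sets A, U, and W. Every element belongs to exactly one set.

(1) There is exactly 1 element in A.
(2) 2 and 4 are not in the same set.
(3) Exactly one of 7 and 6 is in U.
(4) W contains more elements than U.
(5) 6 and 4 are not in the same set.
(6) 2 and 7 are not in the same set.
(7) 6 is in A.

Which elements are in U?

U = {4, 7}

From (7): 6 ∈ A.
(1): A already has 1, so the rest are out.
(3) (exactly one): 7 ∈ U.
(6): 2 ∉ U.
Only one set left: 2 ∈ W.
(2): 4 ∉ W.
Only one set left: 4 ∈ U.
Suppose 3 ∈ U: no assignment then satisfies all the clues, so 3 ∉ U.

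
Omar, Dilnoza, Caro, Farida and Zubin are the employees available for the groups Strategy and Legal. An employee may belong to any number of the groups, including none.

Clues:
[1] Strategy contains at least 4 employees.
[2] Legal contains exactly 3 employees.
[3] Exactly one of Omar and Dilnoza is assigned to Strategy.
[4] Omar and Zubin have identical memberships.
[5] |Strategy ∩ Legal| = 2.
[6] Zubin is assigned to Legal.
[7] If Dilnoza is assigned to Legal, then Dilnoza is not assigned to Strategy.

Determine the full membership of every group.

From (6): Zubin ∈ Legal.
(4): Omar matches Zubin: Omar ∈ Legal.
Suppose Omar ∉ Strategy: no assignment then satisfies all the clues, so Omar ∈ Strategy.

Strategy = {Caro, Farida, Omar, Zubin}; Legal = {Dilnoza, Omar, Zubin}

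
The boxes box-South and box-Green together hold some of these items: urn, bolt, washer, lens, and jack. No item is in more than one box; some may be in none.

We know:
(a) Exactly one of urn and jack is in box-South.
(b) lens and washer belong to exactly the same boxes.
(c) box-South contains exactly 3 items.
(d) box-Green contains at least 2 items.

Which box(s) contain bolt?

bolt: box-Green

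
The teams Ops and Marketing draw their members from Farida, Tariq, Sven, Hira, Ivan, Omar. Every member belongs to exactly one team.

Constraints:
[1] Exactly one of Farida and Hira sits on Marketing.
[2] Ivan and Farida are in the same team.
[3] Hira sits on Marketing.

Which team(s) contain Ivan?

From (3): Hira ∈ Marketing.
(1) (exactly one): Farida ∉ Marketing.
(2): Ivan matches Farida: Ivan ∉ Marketing.
Only one team left: Farida ∈ Ops.
Only one team left: Ivan ∈ Ops.

Ivan: Ops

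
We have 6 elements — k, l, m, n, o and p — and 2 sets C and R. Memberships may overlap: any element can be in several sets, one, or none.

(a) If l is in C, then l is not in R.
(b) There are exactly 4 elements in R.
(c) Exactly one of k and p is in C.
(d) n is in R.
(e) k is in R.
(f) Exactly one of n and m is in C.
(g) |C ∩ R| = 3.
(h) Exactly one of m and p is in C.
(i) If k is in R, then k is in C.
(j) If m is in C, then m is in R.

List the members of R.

R = {k, m, n, o}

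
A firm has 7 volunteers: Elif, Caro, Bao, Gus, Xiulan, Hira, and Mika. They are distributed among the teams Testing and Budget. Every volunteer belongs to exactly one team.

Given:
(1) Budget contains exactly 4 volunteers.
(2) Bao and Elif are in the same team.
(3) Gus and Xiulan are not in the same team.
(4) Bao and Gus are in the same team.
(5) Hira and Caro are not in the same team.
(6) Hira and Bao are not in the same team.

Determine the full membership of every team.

Testing = {Hira, Mika, Xiulan}; Budget = {Bao, Caro, Elif, Gus}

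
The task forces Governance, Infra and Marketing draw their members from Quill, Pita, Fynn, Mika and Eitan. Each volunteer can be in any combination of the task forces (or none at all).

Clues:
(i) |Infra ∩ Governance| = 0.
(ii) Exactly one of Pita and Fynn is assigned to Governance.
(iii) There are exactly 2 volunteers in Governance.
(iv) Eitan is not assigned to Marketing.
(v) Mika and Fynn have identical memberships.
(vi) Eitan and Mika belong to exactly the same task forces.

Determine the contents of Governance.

Governance = {Pita, Quill}

From (iv): Eitan ∉ Marketing.
(vi): Mika matches Eitan: Mika ∉ Marketing.
(v): Fynn matches Mika: Fynn ∉ Marketing.
Suppose Quill ∉ Governance: no assignment then satisfies all the clues, so Quill ∈ Governance.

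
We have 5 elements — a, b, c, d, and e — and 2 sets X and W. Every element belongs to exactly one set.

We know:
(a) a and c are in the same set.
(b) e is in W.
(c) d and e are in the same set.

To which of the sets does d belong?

d: W

From (b): e ∈ W.
(c): d matches e: d ∉ X.
(c): d matches e: d ∈ W.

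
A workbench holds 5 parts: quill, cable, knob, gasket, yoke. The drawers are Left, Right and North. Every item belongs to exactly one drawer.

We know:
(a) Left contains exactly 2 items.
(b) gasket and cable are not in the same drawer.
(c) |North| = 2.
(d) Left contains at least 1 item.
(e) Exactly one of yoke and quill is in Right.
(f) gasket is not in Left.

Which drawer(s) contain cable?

From (f): gasket ∉ Left.
Suppose cable ∉ Left: no assignment then satisfies all the clues, so cable ∈ Left.

cable: Left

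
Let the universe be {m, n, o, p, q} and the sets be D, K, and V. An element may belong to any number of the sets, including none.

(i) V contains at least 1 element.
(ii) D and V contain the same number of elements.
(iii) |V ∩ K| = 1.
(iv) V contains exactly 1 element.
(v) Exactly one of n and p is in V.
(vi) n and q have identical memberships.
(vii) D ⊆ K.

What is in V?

V = {p}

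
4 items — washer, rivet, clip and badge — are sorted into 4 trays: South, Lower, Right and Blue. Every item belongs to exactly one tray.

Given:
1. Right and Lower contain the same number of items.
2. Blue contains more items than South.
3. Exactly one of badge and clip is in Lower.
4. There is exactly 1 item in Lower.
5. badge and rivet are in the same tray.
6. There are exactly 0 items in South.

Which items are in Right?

(6): South already has 0, so the rest are out.
Suppose washer ∉ Right: no assignment then satisfies all the clues, so washer ∈ Right.

Right = {washer}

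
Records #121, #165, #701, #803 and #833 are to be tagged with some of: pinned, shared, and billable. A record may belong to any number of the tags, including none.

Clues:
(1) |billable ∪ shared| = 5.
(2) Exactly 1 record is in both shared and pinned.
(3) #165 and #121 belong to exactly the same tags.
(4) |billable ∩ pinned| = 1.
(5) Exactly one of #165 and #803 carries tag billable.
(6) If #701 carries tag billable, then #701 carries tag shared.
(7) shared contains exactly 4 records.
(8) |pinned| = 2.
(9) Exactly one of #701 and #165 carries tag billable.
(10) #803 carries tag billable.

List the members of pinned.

From (10): #803 ∈ billable.
(5) (exactly one): #165 ∉ billable.
(9) (exactly one): #701 ∈ billable.
(3): #121 matches #165: #121 ∉ billable.
(6): #701 ∈ shared.
Suppose #121 ∈ pinned: no assignment then satisfies all the clues, so #121 ∉ pinned.

pinned = {#803, #833}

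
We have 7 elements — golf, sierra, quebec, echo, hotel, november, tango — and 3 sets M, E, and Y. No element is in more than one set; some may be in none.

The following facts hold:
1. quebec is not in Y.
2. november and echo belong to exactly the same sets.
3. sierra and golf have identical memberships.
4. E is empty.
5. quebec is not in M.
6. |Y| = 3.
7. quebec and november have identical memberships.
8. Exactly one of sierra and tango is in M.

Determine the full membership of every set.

M = {tango}; E = {}; Y = {golf, hotel, sierra}

From (1): quebec ∉ Y.
From (5): quebec ∉ M.
(4): E already has 0, so the rest are out.
(7): november matches quebec: november ∉ M.
(7): november matches quebec: november ∉ Y.
(2): echo matches november: echo ∉ M.
(2): echo matches november: echo ∉ Y.
Suppose golf ∈ M: no assignment then satisfies all the clues, so golf ∉ M.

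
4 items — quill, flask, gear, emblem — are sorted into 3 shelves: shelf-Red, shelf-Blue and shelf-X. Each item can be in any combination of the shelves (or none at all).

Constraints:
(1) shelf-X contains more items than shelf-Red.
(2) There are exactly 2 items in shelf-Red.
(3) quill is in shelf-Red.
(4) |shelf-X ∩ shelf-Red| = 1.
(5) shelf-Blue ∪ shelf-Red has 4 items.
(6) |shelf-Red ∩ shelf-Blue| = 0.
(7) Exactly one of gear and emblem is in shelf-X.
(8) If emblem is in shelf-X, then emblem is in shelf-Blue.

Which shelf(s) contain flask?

flask: shelf-Blue, shelf-X

From (3): quill ∈ shelf-Red.
Suppose flask ∈ shelf-Red: no assignment then satisfies all the clues, so flask ∉ shelf-Red.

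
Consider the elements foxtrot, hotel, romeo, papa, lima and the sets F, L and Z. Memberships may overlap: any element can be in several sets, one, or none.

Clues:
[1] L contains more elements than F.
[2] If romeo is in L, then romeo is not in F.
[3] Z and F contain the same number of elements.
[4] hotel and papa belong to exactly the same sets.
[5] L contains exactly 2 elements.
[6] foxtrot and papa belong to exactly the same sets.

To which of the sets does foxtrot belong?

foxtrot: none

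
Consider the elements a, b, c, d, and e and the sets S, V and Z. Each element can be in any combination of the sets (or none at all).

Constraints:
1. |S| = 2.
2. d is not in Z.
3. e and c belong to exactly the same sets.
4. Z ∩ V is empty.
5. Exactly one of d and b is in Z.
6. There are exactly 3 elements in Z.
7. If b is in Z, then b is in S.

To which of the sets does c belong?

c: Z

From (2): d ∉ Z.
(5) (exactly one): b ∈ Z.
(7): b ∈ S.
(4) (disjoint): b ∉ V.
Suppose c ∈ S: no assignment then satisfies all the clues, so c ∉ S.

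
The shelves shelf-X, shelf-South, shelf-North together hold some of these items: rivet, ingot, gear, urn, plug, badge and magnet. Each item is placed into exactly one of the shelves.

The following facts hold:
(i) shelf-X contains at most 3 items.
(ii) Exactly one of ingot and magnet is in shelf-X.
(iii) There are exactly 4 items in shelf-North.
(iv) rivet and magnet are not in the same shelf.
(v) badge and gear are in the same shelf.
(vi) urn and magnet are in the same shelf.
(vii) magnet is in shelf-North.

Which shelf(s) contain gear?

gear: shelf-North

From (vii): magnet ∈ shelf-North.
(ii) (exactly one): ingot ∈ shelf-X.
(iv): rivet ∉ shelf-North.
(vi): urn matches magnet: urn ∉ shelf-X.
(vi): urn matches magnet: urn ∉ shelf-South.
(vi): urn matches magnet: urn ∈ shelf-North.
Suppose gear ∈ shelf-X: no assignment then satisfies all the clues, so gear ∉ shelf-X.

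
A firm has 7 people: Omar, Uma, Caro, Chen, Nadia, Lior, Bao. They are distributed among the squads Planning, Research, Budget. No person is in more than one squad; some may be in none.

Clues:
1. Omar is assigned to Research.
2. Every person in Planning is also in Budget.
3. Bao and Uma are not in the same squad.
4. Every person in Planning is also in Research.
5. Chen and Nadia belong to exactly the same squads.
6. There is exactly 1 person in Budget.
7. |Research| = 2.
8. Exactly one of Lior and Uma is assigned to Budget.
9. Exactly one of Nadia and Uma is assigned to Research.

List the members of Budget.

Budget = {Lior}

From (1): Omar ∈ Research.
Suppose Uma ∈ Budget: no assignment then satisfies all the clues, so Uma ∉ Budget.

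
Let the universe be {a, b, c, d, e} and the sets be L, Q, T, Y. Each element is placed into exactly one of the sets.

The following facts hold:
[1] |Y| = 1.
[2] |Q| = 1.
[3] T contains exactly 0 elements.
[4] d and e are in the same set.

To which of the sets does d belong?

d: L

(3): T already has 0, so the rest are out.
Suppose d ∉ L: no assignment then satisfies all the clues, so d ∈ L.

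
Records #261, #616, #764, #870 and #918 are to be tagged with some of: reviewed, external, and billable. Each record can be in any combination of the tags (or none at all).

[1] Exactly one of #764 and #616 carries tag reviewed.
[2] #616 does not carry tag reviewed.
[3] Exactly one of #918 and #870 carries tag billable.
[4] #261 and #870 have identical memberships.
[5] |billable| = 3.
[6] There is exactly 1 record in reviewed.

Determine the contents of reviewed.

reviewed = {#764}

From (2): #616 ∉ reviewed.
(1) (exactly one): #764 ∈ reviewed.
(6): reviewed already has 1, so the rest are out.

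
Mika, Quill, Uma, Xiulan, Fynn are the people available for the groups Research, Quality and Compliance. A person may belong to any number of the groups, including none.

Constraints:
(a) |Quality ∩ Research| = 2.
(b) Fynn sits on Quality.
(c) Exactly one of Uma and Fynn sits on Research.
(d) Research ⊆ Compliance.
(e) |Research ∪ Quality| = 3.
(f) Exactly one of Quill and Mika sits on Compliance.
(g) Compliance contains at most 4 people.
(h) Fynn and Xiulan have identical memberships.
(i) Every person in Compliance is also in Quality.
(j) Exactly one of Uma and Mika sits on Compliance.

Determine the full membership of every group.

Research = {Fynn, Xiulan}; Quality = {Fynn, Mika, Xiulan}; Compliance = {Fynn, Mika, Xiulan}

From (b): Fynn ∈ Quality.
(h): Xiulan matches Fynn: Xiulan ∈ Quality.
Suppose Mika ∈ Research: no assignment then satisfies all the clues, so Mika ∉ Research.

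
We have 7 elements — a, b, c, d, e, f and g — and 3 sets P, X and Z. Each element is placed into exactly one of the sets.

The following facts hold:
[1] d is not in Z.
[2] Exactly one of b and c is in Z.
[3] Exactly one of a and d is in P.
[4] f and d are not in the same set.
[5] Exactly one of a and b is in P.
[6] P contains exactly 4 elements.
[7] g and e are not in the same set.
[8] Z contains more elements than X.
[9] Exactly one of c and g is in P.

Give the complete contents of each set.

P = {a, c, e, f}; X = {d}; Z = {b, g}

From (1): d ∉ Z.
Suppose a ∉ P: no assignment then satisfies all the clues, so a ∈ P.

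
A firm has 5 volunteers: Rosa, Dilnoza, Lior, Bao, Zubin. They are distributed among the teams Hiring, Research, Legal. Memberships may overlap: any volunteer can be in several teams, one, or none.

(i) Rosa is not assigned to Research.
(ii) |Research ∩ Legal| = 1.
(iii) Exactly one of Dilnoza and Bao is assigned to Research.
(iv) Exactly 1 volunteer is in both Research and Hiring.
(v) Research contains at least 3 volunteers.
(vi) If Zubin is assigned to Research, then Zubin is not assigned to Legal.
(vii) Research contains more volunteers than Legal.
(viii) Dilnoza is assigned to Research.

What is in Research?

Research = {Dilnoza, Lior, Zubin}

From (i): Rosa ∉ Research.
From (viii): Dilnoza ∈ Research.
(iii) (exactly one): Bao ∉ Research.
(v): only 3 candidates remain for Research, so all are in.
(vi): Zubin ∉ Legal.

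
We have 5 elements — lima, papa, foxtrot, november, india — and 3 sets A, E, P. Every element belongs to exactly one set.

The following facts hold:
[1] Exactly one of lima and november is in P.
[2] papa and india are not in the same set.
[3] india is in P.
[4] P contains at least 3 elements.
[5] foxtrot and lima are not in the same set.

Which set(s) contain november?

From (3): india ∈ P.
(2): papa ∉ P.
Suppose november ∈ A: no assignment then satisfies all the clues, so november ∉ A.

november: P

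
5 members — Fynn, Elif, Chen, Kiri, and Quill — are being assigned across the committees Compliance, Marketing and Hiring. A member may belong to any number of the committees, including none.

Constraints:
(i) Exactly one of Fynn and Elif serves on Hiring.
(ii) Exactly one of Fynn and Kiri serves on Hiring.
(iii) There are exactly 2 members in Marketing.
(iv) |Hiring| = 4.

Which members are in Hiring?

Hiring = {Chen, Elif, Kiri, Quill}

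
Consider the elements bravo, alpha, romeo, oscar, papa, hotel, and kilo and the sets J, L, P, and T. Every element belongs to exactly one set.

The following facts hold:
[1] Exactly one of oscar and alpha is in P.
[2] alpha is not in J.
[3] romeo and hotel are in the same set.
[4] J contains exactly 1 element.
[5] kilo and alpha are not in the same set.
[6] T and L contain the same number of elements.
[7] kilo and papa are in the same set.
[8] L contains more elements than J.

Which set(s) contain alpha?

From (2): alpha ∉ J.
Suppose alpha ∈ L: no assignment then satisfies all the clues, so alpha ∉ L.

alpha: P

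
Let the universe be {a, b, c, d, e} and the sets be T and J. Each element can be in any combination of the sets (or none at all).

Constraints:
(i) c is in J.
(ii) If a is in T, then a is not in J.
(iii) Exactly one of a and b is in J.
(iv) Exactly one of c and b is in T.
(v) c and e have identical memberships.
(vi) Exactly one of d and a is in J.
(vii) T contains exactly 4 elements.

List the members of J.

J = {b, c, d, e}

From (i): c ∈ J.
(v): e matches c: e ∈ J.
Suppose a ∈ J: no assignment then satisfies all the clues, so a ∉ J.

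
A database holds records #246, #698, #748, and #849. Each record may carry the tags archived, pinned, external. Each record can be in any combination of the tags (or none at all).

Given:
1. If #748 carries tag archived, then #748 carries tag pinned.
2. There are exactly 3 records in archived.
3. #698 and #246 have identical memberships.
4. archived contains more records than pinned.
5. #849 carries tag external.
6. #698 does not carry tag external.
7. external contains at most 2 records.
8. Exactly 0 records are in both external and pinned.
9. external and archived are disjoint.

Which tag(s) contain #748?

#748: archived, pinned

From (5): #849 ∈ external.
From (6): #698 ∉ external.
(3): #246 matches #698: #246 ∉ external.
(9) (disjoint): #849 ∉ archived.
(2): only 3 candidates remain for archived, so all are in.
(9) (disjoint): #748 ∉ external.
(1): #748 ∈ pinned.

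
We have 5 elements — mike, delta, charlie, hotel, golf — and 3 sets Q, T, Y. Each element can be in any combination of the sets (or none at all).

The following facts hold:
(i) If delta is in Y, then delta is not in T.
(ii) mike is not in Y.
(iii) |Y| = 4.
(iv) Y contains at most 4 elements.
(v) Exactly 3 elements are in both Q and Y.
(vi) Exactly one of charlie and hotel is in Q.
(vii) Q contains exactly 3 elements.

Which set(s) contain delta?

From (ii): mike ∉ Y.
(iii): only 4 candidates remain for Y, so all are in.
(i): delta ∉ T.
Suppose delta ∉ Q: no assignment then satisfies all the clues, so delta ∈ Q.

delta: Q, Y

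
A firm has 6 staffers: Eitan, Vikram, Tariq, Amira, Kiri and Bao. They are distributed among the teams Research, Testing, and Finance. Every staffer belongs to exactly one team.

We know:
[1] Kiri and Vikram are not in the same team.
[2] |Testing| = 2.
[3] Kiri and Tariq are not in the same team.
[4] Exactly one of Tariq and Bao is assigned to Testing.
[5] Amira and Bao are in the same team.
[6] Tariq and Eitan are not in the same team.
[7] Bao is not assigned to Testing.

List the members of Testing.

Testing = {Tariq, Vikram}

From (7): Bao ∉ Testing.
(4) (exactly one): Tariq ∈ Testing.
(5): Amira matches Bao: Amira ∉ Testing.
(6): Eitan ∉ Testing.
(3): Kiri ∉ Testing.
(2): only 2 candidates remain for Testing, so all are in.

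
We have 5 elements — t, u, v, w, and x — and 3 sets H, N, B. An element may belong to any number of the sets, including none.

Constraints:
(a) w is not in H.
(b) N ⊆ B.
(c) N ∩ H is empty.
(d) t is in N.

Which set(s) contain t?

t: B, N

From (a): w ∉ H.
From (d): t ∈ N.
(b) with t ∈ N: t ∈ B.
(c) (disjoint): t ∉ H.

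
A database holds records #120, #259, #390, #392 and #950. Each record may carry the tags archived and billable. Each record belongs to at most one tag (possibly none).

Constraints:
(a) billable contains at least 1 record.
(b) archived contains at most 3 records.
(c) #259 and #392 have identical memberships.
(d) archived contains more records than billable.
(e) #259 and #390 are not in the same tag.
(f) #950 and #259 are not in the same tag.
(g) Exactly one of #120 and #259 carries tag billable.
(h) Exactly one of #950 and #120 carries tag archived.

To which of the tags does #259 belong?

#259: none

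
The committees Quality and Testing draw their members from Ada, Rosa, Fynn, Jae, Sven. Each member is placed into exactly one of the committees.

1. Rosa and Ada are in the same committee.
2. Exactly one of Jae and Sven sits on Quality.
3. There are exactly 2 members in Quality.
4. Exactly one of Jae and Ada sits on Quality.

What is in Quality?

Quality = {Fynn, Jae}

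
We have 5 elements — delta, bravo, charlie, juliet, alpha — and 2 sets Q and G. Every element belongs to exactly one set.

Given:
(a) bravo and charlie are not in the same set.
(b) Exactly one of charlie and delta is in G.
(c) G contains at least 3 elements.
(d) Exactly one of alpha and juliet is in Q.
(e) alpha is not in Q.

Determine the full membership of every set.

Q = {charlie, juliet}; G = {alpha, bravo, delta}

From (e): alpha ∉ Q.
(d) (exactly one): juliet ∈ Q.
Only one set left: alpha ∈ G.
Suppose delta ∈ Q: no assignment then satisfies all the clues, so delta ∉ Q.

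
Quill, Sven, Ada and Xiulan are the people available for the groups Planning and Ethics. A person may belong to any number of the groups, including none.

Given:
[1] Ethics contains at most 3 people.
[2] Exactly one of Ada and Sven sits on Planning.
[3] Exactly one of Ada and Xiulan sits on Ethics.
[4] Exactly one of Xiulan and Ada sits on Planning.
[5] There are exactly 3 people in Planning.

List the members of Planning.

Planning = {Quill, Sven, Xiulan}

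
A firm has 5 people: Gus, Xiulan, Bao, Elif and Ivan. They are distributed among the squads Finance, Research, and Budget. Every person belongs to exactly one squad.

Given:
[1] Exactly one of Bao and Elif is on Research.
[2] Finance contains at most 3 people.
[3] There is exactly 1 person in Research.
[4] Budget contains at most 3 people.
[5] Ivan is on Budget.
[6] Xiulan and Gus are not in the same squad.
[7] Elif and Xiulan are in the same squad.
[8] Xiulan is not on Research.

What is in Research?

From (5): Ivan ∈ Budget.
From (8): Xiulan ∉ Research.
(7): Elif matches Xiulan: Elif ∉ Research.
(1) (exactly one): Bao ∈ Research.
(3): Research already has 1, so the rest are out.

Research = {Bao}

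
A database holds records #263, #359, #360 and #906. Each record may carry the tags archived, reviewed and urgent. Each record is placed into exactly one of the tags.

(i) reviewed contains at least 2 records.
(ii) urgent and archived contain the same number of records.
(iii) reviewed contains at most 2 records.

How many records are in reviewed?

2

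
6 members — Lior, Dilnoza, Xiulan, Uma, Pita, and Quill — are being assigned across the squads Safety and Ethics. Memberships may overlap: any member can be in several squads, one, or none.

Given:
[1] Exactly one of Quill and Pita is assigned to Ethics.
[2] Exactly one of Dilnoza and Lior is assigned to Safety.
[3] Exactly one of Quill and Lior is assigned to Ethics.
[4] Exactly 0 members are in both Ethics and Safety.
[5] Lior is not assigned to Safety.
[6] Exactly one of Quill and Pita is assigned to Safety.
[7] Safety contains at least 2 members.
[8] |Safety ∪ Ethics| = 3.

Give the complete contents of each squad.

From (5): Lior ∉ Safety.
(2) (exactly one): Dilnoza ∈ Safety.
Suppose Lior ∈ Ethics: no assignment then satisfies all the clues, so Lior ∉ Ethics.

Safety = {Dilnoza, Pita}; Ethics = {Quill}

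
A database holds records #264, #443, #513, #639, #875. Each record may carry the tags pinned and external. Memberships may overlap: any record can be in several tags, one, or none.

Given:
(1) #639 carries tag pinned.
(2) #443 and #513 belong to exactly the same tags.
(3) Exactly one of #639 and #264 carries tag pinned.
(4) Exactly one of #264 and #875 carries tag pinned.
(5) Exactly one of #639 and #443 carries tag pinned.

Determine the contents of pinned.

From (1): #639 ∈ pinned.
(3) (exactly one): #264 ∉ pinned.
(4) (exactly one): #875 ∈ pinned.
(5) (exactly one): #443 ∉ pinned.
(2): #513 matches #443: #513 ∉ pinned.

pinned = {#639, #875}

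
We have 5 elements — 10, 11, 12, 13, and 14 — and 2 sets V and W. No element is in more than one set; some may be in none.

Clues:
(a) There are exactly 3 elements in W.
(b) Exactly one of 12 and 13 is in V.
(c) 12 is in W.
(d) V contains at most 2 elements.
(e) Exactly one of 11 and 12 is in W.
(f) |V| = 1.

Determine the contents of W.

From (c): 12 ∈ W.
(b) (exactly one): 13 ∈ V.
(e) (exactly one): 11 ∉ W.
(f): V already has 1, so the rest are out.
(a): only 3 candidates remain for W, so all are in.

W = {10, 12, 14}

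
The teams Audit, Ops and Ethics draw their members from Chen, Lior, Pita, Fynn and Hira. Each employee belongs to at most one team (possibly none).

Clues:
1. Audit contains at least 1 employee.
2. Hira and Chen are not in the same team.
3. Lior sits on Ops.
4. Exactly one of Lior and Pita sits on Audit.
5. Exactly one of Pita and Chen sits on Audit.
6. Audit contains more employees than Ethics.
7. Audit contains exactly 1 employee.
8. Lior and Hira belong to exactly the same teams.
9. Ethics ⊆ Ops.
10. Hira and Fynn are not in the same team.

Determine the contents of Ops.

From (3): Lior ∈ Ops.
(4) (exactly one): Pita ∈ Audit.
(5) (exactly one): Chen ∉ Audit.
(7): Audit already has 1, so the rest are out.
(8): Hira matches Lior: Hira ∈ Ops.
(10): Fynn ∉ Ops.
(2): Chen ∉ Ops.
(9) contrapositive: Chen ∉ Ethics.
(9) contrapositive: Fynn ∉ Ethics.

Ops = {Hira, Lior}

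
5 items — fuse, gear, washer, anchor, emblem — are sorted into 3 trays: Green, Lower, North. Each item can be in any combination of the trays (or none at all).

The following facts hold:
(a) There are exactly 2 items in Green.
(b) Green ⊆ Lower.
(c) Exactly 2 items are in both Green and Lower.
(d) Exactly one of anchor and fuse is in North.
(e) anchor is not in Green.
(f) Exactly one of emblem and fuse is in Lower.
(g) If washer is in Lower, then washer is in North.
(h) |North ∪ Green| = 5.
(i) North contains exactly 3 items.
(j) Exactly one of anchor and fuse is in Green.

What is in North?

North = {anchor, emblem, washer}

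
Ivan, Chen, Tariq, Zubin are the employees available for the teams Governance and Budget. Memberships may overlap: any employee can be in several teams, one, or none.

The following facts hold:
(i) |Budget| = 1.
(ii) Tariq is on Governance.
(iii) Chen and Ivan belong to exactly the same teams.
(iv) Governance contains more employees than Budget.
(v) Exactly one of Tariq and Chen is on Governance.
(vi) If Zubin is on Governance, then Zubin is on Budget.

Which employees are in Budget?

Budget = {Zubin}

From (ii): Tariq ∈ Governance.
(v) (exactly one): Chen ∉ Governance.
(iii): Ivan matches Chen: Ivan ∉ Governance.
Suppose Ivan ∈ Budget: no assignment then satisfies all the clues, so Ivan ∉ Budget.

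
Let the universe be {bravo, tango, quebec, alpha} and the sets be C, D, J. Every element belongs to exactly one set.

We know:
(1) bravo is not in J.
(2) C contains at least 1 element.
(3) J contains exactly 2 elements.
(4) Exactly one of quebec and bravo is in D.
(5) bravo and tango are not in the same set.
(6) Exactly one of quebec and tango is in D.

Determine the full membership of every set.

C = {bravo}; D = {quebec}; J = {alpha, tango}

From (1): bravo ∉ J.
Suppose bravo ∉ C: no assignment then satisfies all the clues, so bravo ∈ C.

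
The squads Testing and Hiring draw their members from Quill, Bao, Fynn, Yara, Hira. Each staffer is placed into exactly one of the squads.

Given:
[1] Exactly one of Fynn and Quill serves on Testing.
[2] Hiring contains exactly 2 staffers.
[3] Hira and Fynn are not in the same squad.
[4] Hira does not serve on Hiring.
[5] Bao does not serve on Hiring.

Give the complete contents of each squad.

Testing = {Bao, Hira, Quill}; Hiring = {Fynn, Yara}

From (4): Hira ∉ Hiring.
From (5): Bao ∉ Hiring.
Only one squad left: Bao ∈ Testing.
Only one squad left: Hira ∈ Testing.
(3): Fynn ∉ Testing.
Only one squad left: Fynn ∈ Hiring.
(1) (exactly one): Quill ∈ Testing.
(2): only 2 candidates remain for Hiring, so all are in.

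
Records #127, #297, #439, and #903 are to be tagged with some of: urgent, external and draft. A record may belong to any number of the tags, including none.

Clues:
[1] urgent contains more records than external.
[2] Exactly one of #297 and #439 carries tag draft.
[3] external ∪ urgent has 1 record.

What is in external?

external = {}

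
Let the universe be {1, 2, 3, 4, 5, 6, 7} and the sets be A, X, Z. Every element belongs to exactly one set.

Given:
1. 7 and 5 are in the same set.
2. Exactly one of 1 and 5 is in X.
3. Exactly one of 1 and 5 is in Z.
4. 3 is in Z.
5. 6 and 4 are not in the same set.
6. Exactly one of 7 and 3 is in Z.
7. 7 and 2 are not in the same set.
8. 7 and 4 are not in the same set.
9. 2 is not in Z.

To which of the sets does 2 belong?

From (4): 3 ∈ Z.
From (9): 2 ∉ Z.
(6) (exactly one): 7 ∉ Z.
(1): 5 matches 7: 5 ∉ Z.
(3) (exactly one): 1 ∈ Z.
(2) (exactly one): 5 ∈ X.
(1): 7 matches 5: 7 ∉ A.
(1): 7 matches 5: 7 ∈ X.
(7): 2 ∉ X.
(8): 4 ∉ X.
Only one set left: 2 ∈ A.

2: A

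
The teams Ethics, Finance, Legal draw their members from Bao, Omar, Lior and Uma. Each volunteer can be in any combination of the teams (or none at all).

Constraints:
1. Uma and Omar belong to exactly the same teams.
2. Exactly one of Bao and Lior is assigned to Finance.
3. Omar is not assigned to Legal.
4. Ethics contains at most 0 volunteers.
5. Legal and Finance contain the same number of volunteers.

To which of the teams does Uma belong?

From (3): Omar ∉ Legal.
(1): Uma matches Omar: Uma ∉ Legal.
(4): Ethics already has 0, so the rest are out.
Suppose Uma ∈ Finance: no assignment then satisfies all the clues, so Uma ∉ Finance.

Uma: none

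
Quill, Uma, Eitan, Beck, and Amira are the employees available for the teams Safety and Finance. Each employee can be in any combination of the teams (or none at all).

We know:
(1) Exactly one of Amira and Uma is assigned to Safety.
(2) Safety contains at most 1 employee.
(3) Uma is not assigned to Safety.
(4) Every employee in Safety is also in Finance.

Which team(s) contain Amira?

Amira: Finance, Safety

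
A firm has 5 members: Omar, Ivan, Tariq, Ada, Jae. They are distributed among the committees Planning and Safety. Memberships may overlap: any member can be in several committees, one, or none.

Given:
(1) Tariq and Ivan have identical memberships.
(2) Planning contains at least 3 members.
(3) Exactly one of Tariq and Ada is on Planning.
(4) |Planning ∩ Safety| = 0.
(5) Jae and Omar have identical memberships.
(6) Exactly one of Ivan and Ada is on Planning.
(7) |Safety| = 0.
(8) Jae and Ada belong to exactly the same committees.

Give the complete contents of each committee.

Planning = {Ada, Jae, Omar}; Safety = {}

(7): Safety already has 0, so the rest are out.
Suppose Omar ∉ Planning: no assignment then satisfies all the clues, so Omar ∈ Planning.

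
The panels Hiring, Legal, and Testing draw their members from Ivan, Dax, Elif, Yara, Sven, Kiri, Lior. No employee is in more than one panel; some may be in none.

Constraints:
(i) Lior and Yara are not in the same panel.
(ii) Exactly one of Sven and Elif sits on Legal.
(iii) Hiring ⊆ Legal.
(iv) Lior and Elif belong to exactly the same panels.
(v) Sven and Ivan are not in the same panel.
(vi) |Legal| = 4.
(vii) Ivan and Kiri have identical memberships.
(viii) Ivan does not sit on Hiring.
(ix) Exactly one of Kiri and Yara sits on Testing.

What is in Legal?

Legal = {Elif, Ivan, Kiri, Lior}

From (viii): Ivan ∉ Hiring.
(vii): Kiri matches Ivan: Kiri ∉ Hiring.
Suppose Ivan ∉ Legal: no assignment then satisfies all the clues, so Ivan ∈ Legal.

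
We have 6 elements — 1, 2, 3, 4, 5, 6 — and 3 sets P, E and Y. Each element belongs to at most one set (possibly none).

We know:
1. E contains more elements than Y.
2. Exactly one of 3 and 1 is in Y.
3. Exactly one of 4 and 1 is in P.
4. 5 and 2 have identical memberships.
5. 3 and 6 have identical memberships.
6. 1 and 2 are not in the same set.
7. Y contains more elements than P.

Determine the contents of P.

P = {1}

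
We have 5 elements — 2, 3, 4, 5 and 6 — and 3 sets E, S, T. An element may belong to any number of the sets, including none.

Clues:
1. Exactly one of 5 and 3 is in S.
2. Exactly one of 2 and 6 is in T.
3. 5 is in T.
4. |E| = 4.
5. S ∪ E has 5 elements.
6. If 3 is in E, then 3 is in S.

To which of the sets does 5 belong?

5: E, T

From (3): 5 ∈ T.
Suppose 5 ∉ E: no assignment then satisfies all the clues, so 5 ∈ E.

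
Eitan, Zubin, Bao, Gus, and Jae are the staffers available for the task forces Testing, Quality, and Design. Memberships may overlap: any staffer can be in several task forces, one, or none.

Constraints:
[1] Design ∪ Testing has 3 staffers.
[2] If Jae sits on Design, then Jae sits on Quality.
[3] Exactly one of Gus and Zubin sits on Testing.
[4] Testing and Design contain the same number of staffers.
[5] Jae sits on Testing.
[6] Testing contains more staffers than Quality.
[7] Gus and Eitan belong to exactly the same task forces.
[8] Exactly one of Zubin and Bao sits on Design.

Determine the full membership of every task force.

Testing = {Jae, Zubin}; Quality = {Jae}; Design = {Bao, Jae}

From (5): Jae ∈ Testing.
Suppose Eitan ∈ Testing: no assignment then satisfies all the clues, so Eitan ∉ Testing.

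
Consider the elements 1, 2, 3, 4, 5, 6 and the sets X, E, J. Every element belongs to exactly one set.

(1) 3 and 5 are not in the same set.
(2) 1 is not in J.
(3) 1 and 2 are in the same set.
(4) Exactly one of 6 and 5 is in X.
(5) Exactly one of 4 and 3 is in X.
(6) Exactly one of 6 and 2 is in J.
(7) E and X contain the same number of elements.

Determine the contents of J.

From (2): 1 ∉ J.
(3): 2 matches 1: 2 ∉ J.
(6) (exactly one): 6 ∈ J.
(4) (exactly one): 5 ∈ X.
(1): 3 ∉ X.
(5) (exactly one): 4 ∈ X.
Suppose 3 ∉ J: no assignment then satisfies all the clues, so 3 ∈ J.

J = {3, 6}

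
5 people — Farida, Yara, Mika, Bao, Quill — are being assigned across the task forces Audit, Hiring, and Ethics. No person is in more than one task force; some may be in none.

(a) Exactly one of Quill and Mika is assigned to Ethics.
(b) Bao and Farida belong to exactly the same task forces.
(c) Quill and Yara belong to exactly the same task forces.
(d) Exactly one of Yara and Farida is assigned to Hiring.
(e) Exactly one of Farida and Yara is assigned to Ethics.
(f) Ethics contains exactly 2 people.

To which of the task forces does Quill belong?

Quill: Ethics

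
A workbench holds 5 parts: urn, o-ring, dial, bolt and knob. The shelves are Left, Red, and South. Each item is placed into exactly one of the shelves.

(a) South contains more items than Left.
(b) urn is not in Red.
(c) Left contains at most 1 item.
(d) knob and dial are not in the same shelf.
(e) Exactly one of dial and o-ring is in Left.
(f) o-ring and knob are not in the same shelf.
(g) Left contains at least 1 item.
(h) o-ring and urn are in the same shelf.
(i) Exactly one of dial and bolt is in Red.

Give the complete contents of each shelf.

Left = {dial}; Red = {bolt, knob}; South = {o-ring, urn}

From (b): urn ∉ Red.
(h): o-ring matches urn: o-ring ∉ Red.
Suppose urn ∈ Left: no assignment then satisfies all the clues, so urn ∉ Left.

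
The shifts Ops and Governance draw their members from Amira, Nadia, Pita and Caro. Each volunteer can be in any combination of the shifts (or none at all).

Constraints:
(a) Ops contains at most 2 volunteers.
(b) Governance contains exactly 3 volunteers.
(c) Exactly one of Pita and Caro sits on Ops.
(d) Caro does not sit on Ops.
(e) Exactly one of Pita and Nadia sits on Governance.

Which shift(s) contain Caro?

From (d): Caro ∉ Ops.
(c) (exactly one): Pita ∈ Ops.
Suppose Caro ∉ Governance: no assignment then satisfies all the clues, so Caro ∈ Governance.

Caro: Governance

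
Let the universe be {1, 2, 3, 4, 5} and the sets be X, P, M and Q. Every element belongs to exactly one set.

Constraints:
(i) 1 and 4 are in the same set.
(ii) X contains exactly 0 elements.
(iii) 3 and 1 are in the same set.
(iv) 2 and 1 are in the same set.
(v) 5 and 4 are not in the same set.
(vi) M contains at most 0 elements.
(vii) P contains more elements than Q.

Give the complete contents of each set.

X = {}; P = {1, 2, 3, 4}; M = {}; Q = {5}

(ii): X already has 0, so the rest are out.
(vi): M already has 0, so the rest are out.
Suppose 1 ∉ P: no assignment then satisfies all the clues, so 1 ∈ P.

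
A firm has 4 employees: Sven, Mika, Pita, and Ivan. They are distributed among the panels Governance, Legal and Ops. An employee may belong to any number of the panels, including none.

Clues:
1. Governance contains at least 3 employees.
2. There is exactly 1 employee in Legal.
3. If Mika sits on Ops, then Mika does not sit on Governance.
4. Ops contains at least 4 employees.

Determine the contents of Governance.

Governance = {Ivan, Pita, Sven}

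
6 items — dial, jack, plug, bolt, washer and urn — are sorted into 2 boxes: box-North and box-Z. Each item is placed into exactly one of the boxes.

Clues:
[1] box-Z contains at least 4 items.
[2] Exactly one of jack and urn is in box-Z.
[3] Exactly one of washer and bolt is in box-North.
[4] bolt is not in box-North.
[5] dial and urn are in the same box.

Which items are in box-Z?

box-Z = {bolt, dial, plug, urn}

From (4): bolt ∉ box-North.
(3) (exactly one): washer ∈ box-North.
Only one box left: bolt ∈ box-Z.
Suppose dial ∉ box-Z: no assignment then satisfies all the clues, so dial ∈ box-Z.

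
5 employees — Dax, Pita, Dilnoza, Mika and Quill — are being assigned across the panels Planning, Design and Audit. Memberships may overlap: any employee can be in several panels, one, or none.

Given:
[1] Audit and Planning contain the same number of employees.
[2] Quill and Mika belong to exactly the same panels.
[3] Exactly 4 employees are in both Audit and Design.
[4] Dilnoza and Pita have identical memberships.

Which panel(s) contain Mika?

Mika: Audit, Design, Planning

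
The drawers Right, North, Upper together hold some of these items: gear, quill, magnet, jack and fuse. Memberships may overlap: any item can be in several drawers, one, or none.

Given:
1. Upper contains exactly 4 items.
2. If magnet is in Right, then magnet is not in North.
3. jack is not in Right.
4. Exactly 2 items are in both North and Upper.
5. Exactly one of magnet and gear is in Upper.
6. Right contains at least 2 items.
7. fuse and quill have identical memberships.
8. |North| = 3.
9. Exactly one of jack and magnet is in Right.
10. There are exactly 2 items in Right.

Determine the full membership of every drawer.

Right = {gear, magnet}; North = {fuse, gear, quill}; Upper = {fuse, jack, magnet, quill}

From (3): jack ∉ Right.
(9) (exactly one): magnet ∈ Right.
(2): magnet ∉ North.
Suppose gear ∉ Right: no assignment then satisfies all the clues, so gear ∈ Right.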